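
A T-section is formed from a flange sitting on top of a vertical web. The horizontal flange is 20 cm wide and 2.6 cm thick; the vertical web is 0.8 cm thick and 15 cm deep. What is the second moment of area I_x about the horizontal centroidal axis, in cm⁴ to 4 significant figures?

Treat the section as a set of non-overlapping primitives; coordinates are from the bounding-box lower-left.
Flange: 20 × 2.6, A = 52 cm², y = 16.3 cm, Ī = 29.2933 cm⁴.
Web: 0.8 × 15, A = 12 cm², y = 7.5 cm, Ī = 225 cm⁴.
Centroid: ȳ = ΣA·y / ΣA = 14.65 cm.
Transfer each piece to the horizontal centroidal axis using Ī + A·d² with d = y − 14.65:
  flange: d = 1.65 cm → contributes +170.863 cm⁴
  web: d = -7.15 cm → contributes +838.47 cm⁴
Total I = 1009.33 cm⁴.

I_x ≈ 1009 cm⁴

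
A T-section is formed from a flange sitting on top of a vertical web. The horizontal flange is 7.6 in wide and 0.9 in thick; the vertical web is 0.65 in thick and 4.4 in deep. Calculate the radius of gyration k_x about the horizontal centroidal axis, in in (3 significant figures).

Decompose the section into non-overlapping parts with the origin at the bottom-left of its bounding rectangle.
Flange: 7.6 × 0.9, A = 6.84 in², y = 4.85 in, Ī = 0.4617 in⁴.
Web: 0.65 × 4.4, A = 2.86 in², y = 2.2 in, Ī = 4.6141 in⁴.
Centroid: ȳ = ΣA·y / ΣA = 4.0687 in.
Transfer each piece to the horizontal centroidal axis using Ī + A·d² with d = y − 4.0687:
  flange: d = 0.78134 in → contributes +4.6375 in⁴
  web: d = -1.8687 in → contributes +14.601 in⁴
Total I = 19.238 in⁴.
Radius of gyration: k = √(I/A) = √(19.238 / 9.7) = 1.4083 in.

k_x ≈ 1.41 in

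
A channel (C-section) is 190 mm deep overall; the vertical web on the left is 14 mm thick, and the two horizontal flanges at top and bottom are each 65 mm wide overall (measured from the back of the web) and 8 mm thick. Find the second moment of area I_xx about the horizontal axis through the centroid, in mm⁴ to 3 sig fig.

I_xx ≈ 1.48 × 10⁷ mm⁴

Break the section into simple shapes (no overlaps), measuring from the bottom-left corner of the bounding box.
Web: 14 × 190, A = 2 660 mm², y = 95 mm, Ī = 8 002 167 mm⁴.
Top flange (beyond web): 51 × 8, A = 408 mm², y = 186 mm, Ī = 2 176 mm⁴.
Bottom flange (beyond web): 51 × 8, A = 408 mm², y = 4 mm, Ī = 2 176 mm⁴.
By symmetry the centroid is at mid-height, ȳ = 95 mm.
Transfer each piece to the horizontal axis through the centroid using Ī + A·d² with d = y − 95:
  web: d = 0 mm → contributes +8 002 167 mm⁴
  top flange (beyond web): d = 91 mm → contributes +3 380 824 mm⁴
  bottom flange (beyond web): d = -91 mm → contributes +3 380 824 mm⁴
Total I = 14 763 815 mm⁴.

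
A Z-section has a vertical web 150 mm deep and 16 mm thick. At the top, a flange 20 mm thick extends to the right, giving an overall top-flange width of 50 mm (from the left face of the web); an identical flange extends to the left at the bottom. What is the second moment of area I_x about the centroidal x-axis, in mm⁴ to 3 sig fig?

I_x ≈ 1.03 × 10⁷ mm⁴

Treat the section as a set of non-overlapping primitives; coordinates are from the bounding-box lower-left.
Web: 16 × 150, A = 2 400 mm², y = 75 mm, Ī = 4 500 000 mm⁴.
Top flange (beyond web): 34 × 20, A = 680 mm², y = 140 mm, Ī = 22 667 mm⁴.
Bottom flange (beyond web): 34 × 20, A = 680 mm², y = 10 mm, Ī = 22 667 mm⁴.
Centroid: ȳ = ΣA·y / ΣA = 75 mm.
Transfer each piece to the centroidal x-axis using Ī + A·d² with d = y − 75:
  web: d = 0 mm → contributes +4 500 000 mm⁴
  top flange (beyond web): d = 65 mm → contributes +2 895 667 mm⁴
  bottom flange (beyond web): d = -65 mm → contributes +2 895 667 mm⁴
Total I = 10 291 333 mm⁴.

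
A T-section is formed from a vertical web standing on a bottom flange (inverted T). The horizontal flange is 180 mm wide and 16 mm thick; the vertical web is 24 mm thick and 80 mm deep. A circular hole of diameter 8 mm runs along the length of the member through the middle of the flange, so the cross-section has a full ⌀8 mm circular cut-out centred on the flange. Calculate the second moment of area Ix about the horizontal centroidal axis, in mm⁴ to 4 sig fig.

Decompose the section into non-overlapping parts with the origin at the bottom-left of its bounding rectangle.
Flange: 180 × 16, A = 2 880 mm², y = 8 mm, Ī = 61 440 mm⁴.
Web: 24 × 80, A = 1 920 mm², y = 56 mm, Ī = 1 024 000 mm⁴.
Hole (subtracted): ⌀8, A = 50.2655 mm², y = 8 mm, Ī = 201.062 mm⁴.
Centroid: ȳ = ΣA·y / ΣA = 27.4032 mm.
Transfer each piece to the horizontal centroidal axis using Ī + A·d² with d = y − 27.4032:
  flange: d = -19.4032 mm → contributes +1 145 713 mm⁴
  web: d = 28.5968 mm → contributes +2 594 133 mm⁴
  hole: d = -19.4032 mm → contributes −19125.2 mm⁴
Total I = 3 720 721 mm⁴.

Ix ≈ 3.721 × 10⁶ mm⁴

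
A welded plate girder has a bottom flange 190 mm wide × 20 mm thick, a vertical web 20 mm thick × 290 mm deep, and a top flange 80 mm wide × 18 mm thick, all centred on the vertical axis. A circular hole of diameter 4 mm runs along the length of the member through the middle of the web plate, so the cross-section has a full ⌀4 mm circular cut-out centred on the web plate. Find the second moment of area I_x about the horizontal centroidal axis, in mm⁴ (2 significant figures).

I_x ≈ 1.5 × 10⁸ mm⁴

Decompose the section into non-overlapping parts with the origin at the bottom-left of its bounding rectangle.
Bottom plate: 190 × 20, A = 3 800 mm², y = 10 mm, Ī = 126 667 mm⁴.
Web plate: 20 × 290, A = 5 800 mm², y = 165 mm, Ī = 40 648 333 mm⁴.
Top plate: 80 × 18, A = 1 440 mm², y = 319 mm, Ī = 38 880 mm⁴.
Hole (subtracted): ⌀4, A = 12.57 mm², y = 165 mm, Ī = 12.57 mm⁴.
Centroid: ȳ = ΣA·y / ΣA = 131.7 mm.
Transfer each piece to the horizontal centroidal axis using Ī + A·d² with d = y − 131.7:
  bottom plate: d = -121.7 mm → contributes +56 405 829 mm⁴
  web plate: d = 33.3 mm → contributes +47 080 822 mm⁴
  top plate: d = 187.3 mm → contributes +50 557 232 mm⁴
  hole: d = 33.3 mm → contributes −13 949 mm⁴
Total I = 154 029 934 mm⁴.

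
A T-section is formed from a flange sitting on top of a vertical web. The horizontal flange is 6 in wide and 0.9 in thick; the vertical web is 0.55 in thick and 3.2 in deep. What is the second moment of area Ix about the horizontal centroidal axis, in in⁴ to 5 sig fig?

Treat the section as a set of non-overlapping primitives; coordinates are from the bounding-box lower-left.
Flange: 6 × 0.9, A = 5.4 in², y = 3.65 in, Ī = 0.3645 in⁴.
Web: 0.55 × 3.2, A = 1.76 in², y = 1.6 in, Ī = 1.501867 in⁴.
Centroid: ȳ = ΣA·y / ΣA = 3.146089 in.
Transfer each piece to the horizontal centroidal axis using Ī + A·d² with d = y − 3.146089:
  flange: d = 0.5039106 in → contributes +1.7357 in⁴
  web: d = -1.546089 in → contributes +5.708957 in⁴
Total I = 7.444657 in⁴.

Ix ≈ 7.4447 in⁴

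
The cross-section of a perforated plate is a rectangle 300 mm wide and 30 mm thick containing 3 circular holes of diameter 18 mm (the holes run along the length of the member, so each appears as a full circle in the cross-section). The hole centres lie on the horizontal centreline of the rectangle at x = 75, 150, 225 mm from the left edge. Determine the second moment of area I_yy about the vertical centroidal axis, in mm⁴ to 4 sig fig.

I_yy ≈ 6.462 × 10⁷ mm⁴

Treat the section as a set of non-overlapping primitives; coordinates are from the bounding-box lower-left.
Plate: 300 × 30, A = 9 000 mm², x = 150 mm, Ī = 67 500 000 mm⁴.
Hole 1 (subtracted): ⌀18, A = 254.469 mm², x = 75 mm, Ī = 5 153 mm⁴.
Hole 2 (subtracted): ⌀18, A = 254.469 mm², x = 150 mm, Ī = 5 153 mm⁴.
Hole 3 (subtracted): ⌀18, A = 254.469 mm², x = 225 mm, Ī = 5 153 mm⁴.
By symmetry the centroid is at mid-width, x̄ = 150 mm.
Transfer each piece to the vertical centroidal axis using Ī + A·d² with d = x − 150:
  plate: d = 0 mm → contributes +67 500 000 mm⁴
  hole 1: d = -75 mm → contributes −1 436 541 mm⁴
  hole 2: d = 0 mm → contributes −5 153 mm⁴
  hole 3: d = 75 mm → contributes −1 436 541 mm⁴
Total I = 64 621 765 mm⁴.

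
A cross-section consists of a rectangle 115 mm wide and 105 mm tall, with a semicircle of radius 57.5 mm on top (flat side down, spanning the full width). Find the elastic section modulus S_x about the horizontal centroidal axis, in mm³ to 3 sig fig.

Break the section into simple shapes (no overlaps), measuring from the bottom-left corner of the bounding box.
Rectangular body: 115 × 105, A = 12 075 mm², y = 52.5 mm, Ī = 11 093 906 mm⁴.
Semicircular cap: semicircle r = 57.5, A = 5193.4 mm², y = 129.4 mm, Ī = 1 199 785 mm⁴.
Centroid: ȳ = ΣA·y / ΣA = 75.629 mm.
Transfer each piece to the horizontal centroidal axis using Ī + A·d² with d = y − 75.629:
  rectangular body: d = -23.129 mm → contributes +17 553 228 mm⁴
  semicircular cap: d = 53.775 mm → contributes +16 218 006 mm⁴
Total I = 33 771 234 mm⁴.
Extreme fibre distance c = 86.871 mm; S = I/c = 388 750 mm³.

S_x ≈ 3.89 × 10⁵ mm³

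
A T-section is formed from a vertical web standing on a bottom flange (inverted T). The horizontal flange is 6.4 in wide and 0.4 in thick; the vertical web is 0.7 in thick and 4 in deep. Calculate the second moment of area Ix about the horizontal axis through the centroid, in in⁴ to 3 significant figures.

Decompose the section into non-overlapping parts with the origin at the bottom-left of its bounding rectangle.
Flange: 6.4 × 0.4, A = 2.56 in², y = 0.2 in, Ī = 0.034133 in⁴.
Web: 0.7 × 4, A = 2.8 in², y = 2.4 in, Ī = 3.7333 in⁴.
Centroid: ȳ = ΣA·y / ΣA = 1.3493 in.
Transfer each piece to the horizontal axis through the centroid using Ī + A·d² with d = y − 1.3493:
  flange: d = -1.1493 in → contributes +3.4153 in⁴
  web: d = 1.0507 in → contributes +6.8247 in⁴
Total I = 10.24 in⁴.

Ix ≈ 10.2 in⁴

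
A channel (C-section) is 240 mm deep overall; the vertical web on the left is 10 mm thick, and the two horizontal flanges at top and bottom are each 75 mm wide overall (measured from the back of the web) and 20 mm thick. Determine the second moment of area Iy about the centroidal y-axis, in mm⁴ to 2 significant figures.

Decompose the section into non-overlapping parts with the origin at the bottom-left of its bounding rectangle.
Web: 10 × 240, A = 2 400 mm², x = 5 mm, Ī = 20 000 mm⁴.
Top flange (beyond web): 65 × 20, A = 1 300 mm², x = 42.5 mm, Ī = 457 708 mm⁴.
Bottom flange (beyond web): 65 × 20, A = 1 300 mm², x = 42.5 mm, Ī = 457 708 mm⁴.
Centroid: x̄ = ΣA·x / ΣA = 24.5 mm.
Transfer each piece to the centroidal y-axis using Ī + A·d² with d = x − 24.5:
  web: d = -19.5 mm → contributes +932 600 mm⁴
  top flange (beyond web): d = 18 mm → contributes +878 908 mm⁴
  bottom flange (beyond web): d = 18 mm → contributes +878 908 mm⁴
Total I = 2 690 417 mm⁴.

Iy ≈ 2.7 × 10⁶ mm⁴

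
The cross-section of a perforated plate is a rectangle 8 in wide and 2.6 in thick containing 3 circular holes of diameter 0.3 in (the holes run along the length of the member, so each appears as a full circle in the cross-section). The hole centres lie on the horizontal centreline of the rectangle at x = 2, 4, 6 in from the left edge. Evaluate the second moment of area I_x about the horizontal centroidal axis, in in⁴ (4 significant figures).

I_x ≈ 11.72 in⁴

Decompose the section into non-overlapping parts with the origin at the bottom-left of its bounding rectangle.
Plate: 8 × 2.6, A = 20.8 in², y = 1.3 in, Ī = 11.7173 in⁴.
Hole 1 (subtracted): ⌀0.3, A = 0.0706858 in², y = 1.3 in, Ī = 0.000397608 in⁴.
Hole 2 (subtracted): ⌀0.3, A = 0.0706858 in², y = 1.3 in, Ī = 0.000397608 in⁴.
Hole 3 (subtracted): ⌀0.3, A = 0.0706858 in², y = 1.3 in, Ī = 0.000397608 in⁴.
By symmetry the centroid is at mid-height, ȳ = 1.3 in.
All pieces are centred on the horizontal centroidal axis, so I = ΣĪ (holes subtracted) = 11.7161 in⁴.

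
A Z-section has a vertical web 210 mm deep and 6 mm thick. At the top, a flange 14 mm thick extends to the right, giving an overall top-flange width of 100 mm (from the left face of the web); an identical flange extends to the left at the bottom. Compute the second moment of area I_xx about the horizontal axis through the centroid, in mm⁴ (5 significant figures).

Decompose the section into non-overlapping parts with the origin at the bottom-left of its bounding rectangle.
Web: 6 × 210, A = 1 260 mm², y = 105 mm, Ī = 4 630 500 mm⁴.
Top flange (beyond web): 94 × 14, A = 1 316 mm², y = 203 mm, Ī = 21494.67 mm⁴.
Bottom flange (beyond web): 94 × 14, A = 1 316 mm², y = 7 mm, Ī = 21494.67 mm⁴.
Centroid: ȳ = ΣA·y / ΣA = 105 mm.
Transfer each piece to the horizontal axis through the centroid using Ī + A·d² with d = y − 105:
  web: d = 0 mm → contributes +4 630 500 mm⁴
  top flange (beyond web): d = 98 mm → contributes +12 660 359 mm⁴
  bottom flange (beyond web): d = -98 mm → contributes +12 660 359 mm⁴
Total I = 29 951 217 mm⁴.

I_xx ≈ 2.9951 × 10⁷ mm⁴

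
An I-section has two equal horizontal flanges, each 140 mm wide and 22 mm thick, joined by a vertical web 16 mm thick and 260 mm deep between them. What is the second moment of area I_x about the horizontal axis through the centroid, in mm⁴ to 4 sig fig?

I_x ≈ 1.462 × 10⁸ mm⁴

Break the section into simple shapes (no overlaps), measuring from the bottom-left corner of the bounding box.
Bottom flange: 140 × 22, A = 3 080 mm², y = 11 mm, Ī = 124 227 mm⁴.
Web: 16 × 260, A = 4 160 mm², y = 152 mm, Ī = 23 434 667 mm⁴.
Top flange: 140 × 22, A = 3 080 mm², y = 293 mm, Ī = 124 227 mm⁴.
By symmetry the centroid is at mid-height, ȳ = 152 mm.
Transfer each piece to the horizontal axis through the centroid using Ī + A·d² with d = y − 152:
  bottom flange: d = -141 mm → contributes +61 357 707 mm⁴
  web: d = 0 mm → contributes +23 434 667 mm⁴
  top flange: d = 141 mm → contributes +61 357 707 mm⁴
Total I = 146 150 080 mm⁴.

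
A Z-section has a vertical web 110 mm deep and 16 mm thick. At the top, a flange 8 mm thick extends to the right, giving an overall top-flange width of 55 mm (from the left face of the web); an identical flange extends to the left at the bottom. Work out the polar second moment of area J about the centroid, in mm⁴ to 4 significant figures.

J ≈ 3.990 × 10⁶ mm⁴

Split into non-overlapping primitives; take the origin at the lower-left of the bounding box.
Web: 16 × 110, A = 1 760 mm², y = 55 mm, Ī = 1 774 667 mm⁴.
Top flange (beyond web): 39 × 8, A = 312 mm², y = 106 mm, Ī = 1 664 mm⁴.
Bottom flange (beyond web): 39 × 8, A = 312 mm², y = 4 mm, Ī = 1 664 mm⁴.
Centroid: ȳ = ΣA·y / ΣA = 55 mm.
Transfer each piece to the centroidal x-axis using Ī + A·d² with d = y − 55:
  web: d = 0 mm → contributes +1 774 667 mm⁴
  top flange (beyond web): d = 51 mm → contributes +813 176 mm⁴
  bottom flange (beyond web): d = -51 mm → contributes +813 176 mm⁴
Total I = 3 401 019 mm⁴.
For the y-axis: x̄ = 47 mm.
Repeating about the centroidal y-axis gives I_y = 588 539 mm⁴.
Polar second moment: J = I_x + I_y = 3 989 557 mm⁴.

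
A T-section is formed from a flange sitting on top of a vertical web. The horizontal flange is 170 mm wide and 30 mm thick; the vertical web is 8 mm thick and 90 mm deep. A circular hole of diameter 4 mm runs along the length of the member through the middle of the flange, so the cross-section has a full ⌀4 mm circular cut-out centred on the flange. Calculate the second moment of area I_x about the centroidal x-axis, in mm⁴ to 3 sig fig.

Split into non-overlapping primitives; take the origin at the lower-left of the bounding box.
Flange: 170 × 30, A = 5 100 mm², y = 105 mm, Ī = 382 500 mm⁴.
Web: 8 × 90, A = 720 mm², y = 45 mm, Ī = 486 000 mm⁴.
Hole (subtracted): ⌀4, A = 12.566 mm², y = 105 mm, Ī = 12.566 mm⁴.
Centroid: ȳ = ΣA·y / ΣA = 97.561 mm.
Transfer each piece to the centroidal x-axis using Ī + A·d² with d = y − 97.561:
  flange: d = 7.4387 mm → contributes +664 708 mm⁴
  web: d = -52.561 mm → contributes +2 475 134 mm⁴
  hole: d = 7.4387 mm → contributes −707.92 mm⁴
Total I = 3 139 134 mm⁴.

I_x ≈ 3.14 × 10⁶ mm⁴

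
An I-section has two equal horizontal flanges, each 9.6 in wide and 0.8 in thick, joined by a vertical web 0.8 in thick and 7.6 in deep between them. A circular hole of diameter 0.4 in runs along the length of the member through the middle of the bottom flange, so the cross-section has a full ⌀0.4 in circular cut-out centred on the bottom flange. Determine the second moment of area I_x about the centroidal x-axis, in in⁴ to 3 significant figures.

I_x ≈ 299 in⁴

Split into non-overlapping primitives; take the origin at the lower-left of the bounding box.
Bottom flange: 9.6 × 0.8, A = 7.68 in², y = 0.4 in, Ī = 0.4096 in⁴.
Web: 0.8 × 7.6, A = 6.08 in², y = 4.6 in, Ī = 29.265 in⁴.
Top flange: 9.6 × 0.8, A = 7.68 in², y = 8.8 in, Ī = 0.4096 in⁴.
Hole (subtracted): ⌀0.4, A = 0.12566 in², y = 0.4 in, Ī = 0.0012566 in⁴.
Centroid: ȳ = ΣA·y / ΣA = 4.6248 in.
Transfer each piece to the centroidal x-axis using Ī + A·d² with d = y − 4.6248:
  bottom flange: d = -4.2248 in → contributes +137.49 in⁴
  web: d = -0.024762 in → contributes +29.269 in⁴
  top flange: d = 4.1752 in → contributes +134.29 in⁴
  hole: d = -4.2248 in → contributes −2.2442 in⁴
Total I = 298.8 in⁴.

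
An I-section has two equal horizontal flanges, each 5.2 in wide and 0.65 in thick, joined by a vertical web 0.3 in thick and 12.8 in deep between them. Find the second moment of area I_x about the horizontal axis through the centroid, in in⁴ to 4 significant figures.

Decompose the section into non-overlapping parts with the origin at the bottom-left of its bounding rectangle.
Bottom flange: 5.2 × 0.65, A = 3.38 in², y = 0.325 in, Ī = 0.119004 in⁴.
Web: 0.3 × 12.8, A = 3.84 in², y = 7.05 in, Ī = 52.4288 in⁴.
Top flange: 5.2 × 0.65, A = 3.38 in², y = 13.775 in, Ī = 0.119004 in⁴.
By symmetry the centroid is at mid-height, ȳ = 7.05 in.
Transfer each piece to the horizontal axis through the centroid using Ī + A·d² with d = y − 7.05:
  bottom flange: d = -6.725 in → contributes +152.982 in⁴
  web: d = 0 in → contributes +52.4288 in⁴
  top flange: d = 6.725 in → contributes +152.982 in⁴
Total I = 358.392 in⁴.

I_x ≈ 358.4 in⁴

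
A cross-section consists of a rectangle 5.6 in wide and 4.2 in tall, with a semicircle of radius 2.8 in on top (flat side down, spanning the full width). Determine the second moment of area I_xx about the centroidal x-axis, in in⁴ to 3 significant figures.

Break the section into simple shapes (no overlaps), measuring from the bottom-left corner of the bounding box.
Rectangular body: 5.6 × 4.2, A = 23.52 in², y = 2.1 in, Ī = 34.574 in⁴.
Semicircular cap: semicircle r = 2.8, A = 12.315 in², y = 5.3884 in, Ī = 6.7463 in⁴.
Centroid: ȳ = ΣA·y / ΣA = 3.2301 in.
Transfer each piece to the centroidal x-axis using Ī + A·d² with d = y − 3.2301:
  rectangular body: d = -1.1301 in → contributes +64.611 in⁴
  semicircular cap: d = 2.1583 in → contributes +64.112 in⁴
Total I = 128.72 in⁴.

I_xx ≈ 129 in⁴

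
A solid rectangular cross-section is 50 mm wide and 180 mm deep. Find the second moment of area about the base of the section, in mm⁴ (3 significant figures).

I_base ≈ 9.72 × 10⁷ mm⁴

The section: 50 × 180, A = 9 000 mm², y = 90 mm, Ī = 24 300 000 mm⁴.
Transfer it to a horizontal axis along the bottom face using Ī + A·d² with d = y − 0:
  the section: d = 90 mm → contributes +97 200 000 mm⁴
Total I = 97 200 000 mm⁴.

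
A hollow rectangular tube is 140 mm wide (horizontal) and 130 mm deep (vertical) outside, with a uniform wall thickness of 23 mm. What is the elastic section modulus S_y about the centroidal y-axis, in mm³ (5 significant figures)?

Break the section into simple shapes (no overlaps), measuring from the bottom-left corner of the bounding box.
Outer rectangle: 140 × 130, A = 18 200 mm², x = 70 mm, Ī = 29 726 667 mm⁴.
Inner void (subtracted): 94 × 84, A = 7 896 mm², x = 70 mm, Ī = 5 814 088 mm⁴.
By symmetry the centroid is at mid-width, x̄ = 70 mm.
All pieces are centred on the centroidal y-axis, so I = ΣĪ (holes subtracted) = 23 912 579 mm⁴.
Extreme fibre distance c = 70 mm; S = I/c = 341608.3 mm³.

S_y ≈ 3.4161 × 10⁵ mm³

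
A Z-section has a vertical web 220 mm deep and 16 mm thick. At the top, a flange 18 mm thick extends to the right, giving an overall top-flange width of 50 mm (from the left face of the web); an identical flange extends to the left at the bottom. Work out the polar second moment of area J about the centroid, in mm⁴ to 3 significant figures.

Decompose the section into non-overlapping parts with the origin at the bottom-left of its bounding rectangle.
Web: 16 × 220, A = 3 520 mm², y = 110 mm, Ī = 14 197 333 mm⁴.
Top flange (beyond web): 34 × 18, A = 612 mm², y = 211 mm, Ī = 16 524 mm⁴.
Bottom flange (beyond web): 34 × 18, A = 612 mm², y = 9 mm, Ī = 16 524 mm⁴.
Centroid: ȳ = ΣA·y / ΣA = 110 mm.
Transfer each piece to the centroidal x-axis using Ī + A·d² with d = y − 110:
  web: d = 0 mm → contributes +14 197 333 mm⁴
  top flange (beyond web): d = 101 mm → contributes +6 259 536 mm⁴
  bottom flange (beyond web): d = -101 mm → contributes +6 259 536 mm⁴
Total I = 26 716 405 mm⁴.
For the y-axis: x̄ = 42 mm.
Repeating about the centroidal y-axis gives I_y = 958 005 mm⁴.
Polar second moment: J = I_x + I_y = 27 674 411 mm⁴.

J ≈ 2.77 × 10⁷ mm⁴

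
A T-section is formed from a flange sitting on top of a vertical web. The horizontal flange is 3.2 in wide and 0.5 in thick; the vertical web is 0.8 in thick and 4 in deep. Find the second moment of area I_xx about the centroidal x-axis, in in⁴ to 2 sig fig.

Treat the section as a set of non-overlapping primitives; coordinates are from the bounding-box lower-left.
Flange: 3.2 × 0.5, A = 1.6 in², y = 4.25 in, Ī = 0.03333 in⁴.
Web: 0.8 × 4, A = 3.2 in², y = 2 in, Ī = 4.267 in⁴.
Centroid: ȳ = ΣA·y / ΣA = 2.75 in.
Transfer each piece to the centroidal x-axis using Ī + A·d² with d = y − 2.75:
  flange: d = 1.5 in → contributes +3.633 in⁴
  web: d = -0.75 in → contributes +6.067 in⁴
Total I = 9.7 in⁴.

I_xx ≈ 9.7 in⁴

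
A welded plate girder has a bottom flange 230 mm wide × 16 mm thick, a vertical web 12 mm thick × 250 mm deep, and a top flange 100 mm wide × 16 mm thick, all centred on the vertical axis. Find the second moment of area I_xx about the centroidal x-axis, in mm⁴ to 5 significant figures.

Split into non-overlapping primitives; take the origin at the lower-left of the bounding box.
Bottom plate: 230 × 16, A = 3 680 mm², y = 8 mm, Ī = 78506.67 mm⁴.
Web plate: 12 × 250, A = 3 000 mm², y = 141 mm, Ī = 15 625 000 mm⁴.
Top plate: 100 × 16, A = 1 600 mm², y = 274 mm, Ī = 34133.33 mm⁴.
Centroid: ȳ = ΣA·y / ΣA = 107.5894 mm.
Transfer each piece to the centroidal x-axis using Ī + A·d² with d = y − 107.5894:
  bottom plate: d = -99.58937 mm → contributes +36 576 905 mm⁴
  web plate: d = 33.41063 mm → contributes +18 973 810 mm⁴
  top plate: d = 166.4106 mm → contributes +44 342 129 mm⁴
Total I = 99 892 844 mm⁴.

I_xx ≈ 9.9893 × 10⁷ mm⁴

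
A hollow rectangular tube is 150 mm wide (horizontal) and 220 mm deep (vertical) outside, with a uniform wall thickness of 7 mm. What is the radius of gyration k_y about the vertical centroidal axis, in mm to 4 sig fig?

Split into non-overlapping primitives; take the origin at the lower-left of the bounding box.
Outer rectangle: 150 × 220, A = 33 000 mm², x = 75 mm, Ī = 61 875 000 mm⁴.
Inner void (subtracted): 136 × 206, A = 28 016 mm², x = 75 mm, Ī = 43 181 995 mm⁴.
By symmetry the centroid is at mid-width, x̄ = 75 mm.
All pieces are centred on the vertical centroidal axis, so I = ΣĪ (holes subtracted) = 18 693 005 mm⁴.
Radius of gyration: k = √(I/A) = √(18 693 005 / 4 984) = 61.2422 mm.

k_y ≈ 61.24 mm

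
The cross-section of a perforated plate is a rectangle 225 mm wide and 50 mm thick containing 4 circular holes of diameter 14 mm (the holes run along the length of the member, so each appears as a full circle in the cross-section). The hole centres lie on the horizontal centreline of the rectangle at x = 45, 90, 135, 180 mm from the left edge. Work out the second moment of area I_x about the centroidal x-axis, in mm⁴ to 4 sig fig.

I_x ≈ 2.336 × 10⁶ mm⁴

Treat the section as a set of non-overlapping primitives; coordinates are from the bounding-box lower-left.
Plate: 225 × 50, A = 11 250 mm², y = 25 mm, Ī = 2 343 750 mm⁴.
Hole 1 (subtracted): ⌀14, A = 153.938 mm², y = 25 mm, Ī = 1885.74 mm⁴.
Hole 2 (subtracted): ⌀14, A = 153.938 mm², y = 25 mm, Ī = 1885.74 mm⁴.
Hole 3 (subtracted): ⌀14, A = 153.938 mm², y = 25 mm, Ī = 1885.74 mm⁴.
Hole 4 (subtracted): ⌀14, A = 153.938 mm², y = 25 mm, Ī = 1885.74 mm⁴.
By symmetry the centroid is at mid-height, ȳ = 25 mm.
All pieces are centred on the centroidal x-axis, so I = ΣĪ (holes subtracted) = 2 336 207 mm⁴.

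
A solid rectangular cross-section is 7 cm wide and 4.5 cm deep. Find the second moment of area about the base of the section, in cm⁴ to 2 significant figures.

The section: 7 × 4.5, A = 31.5 cm², y = 2.25 cm, Ī = 53.16 cm⁴.
Transfer it to the bottom edge using Ī + A·d² with d = y − 0:
  the section: d = 2.25 cm → contributes +212.6 cm⁴
Total I = 212.6 cm⁴.

I_base ≈ 210 cm⁴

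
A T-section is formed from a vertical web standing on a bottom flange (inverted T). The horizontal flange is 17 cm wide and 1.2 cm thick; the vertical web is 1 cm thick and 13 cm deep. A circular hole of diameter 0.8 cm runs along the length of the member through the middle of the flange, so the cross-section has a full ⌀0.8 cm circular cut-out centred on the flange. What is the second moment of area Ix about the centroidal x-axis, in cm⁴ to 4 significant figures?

Ix ≈ 581.9 cm⁴

Break the section into simple shapes (no overlaps), measuring from the bottom-left corner of the bounding box.
Flange: 17 × 1.2, A = 20.4 cm², y = 0.6 cm, Ī = 2.448 cm⁴.
Web: 1 × 13, A = 13 cm², y = 7.7 cm, Ī = 183.083 cm⁴.
Hole (subtracted): ⌀0.8, A = 0.502655 cm², y = 0.6 cm, Ī = 0.0201062 cm⁴.
Centroid: ȳ = ΣA·y / ΣA = 3.4057 cm.
Transfer each piece to the centroidal x-axis using Ī + A·d² with d = y − 3.4057:
  flange: d = -2.8057 cm → contributes +163.036 cm⁴
  web: d = 4.2943 cm → contributes +422.817 cm⁴
  hole: d = -2.8057 cm → contributes −3.97697 cm⁴
Total I = 581.875 cm⁴.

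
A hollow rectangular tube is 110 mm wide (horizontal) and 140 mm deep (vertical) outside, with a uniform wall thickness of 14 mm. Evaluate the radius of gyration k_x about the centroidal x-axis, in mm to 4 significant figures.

Decompose the section into non-overlapping parts with the origin at the bottom-left of its bounding rectangle.
Outer rectangle: 110 × 140, A = 15 400 mm², y = 70 mm, Ī = 25 153 333 mm⁴.
Inner void (subtracted): 82 × 112, A = 9 184 mm², y = 70 mm, Ī = 9 600 341 mm⁴.
By symmetry the centroid is at mid-height, ȳ = 70 mm.
All pieces are centred on the centroidal x-axis, so I = ΣĪ (holes subtracted) = 15 552 992 mm⁴.
Radius of gyration: k = √(I/A) = √(15 552 992 / 6 216) = 50.0209 mm.

k_x ≈ 50.02 mm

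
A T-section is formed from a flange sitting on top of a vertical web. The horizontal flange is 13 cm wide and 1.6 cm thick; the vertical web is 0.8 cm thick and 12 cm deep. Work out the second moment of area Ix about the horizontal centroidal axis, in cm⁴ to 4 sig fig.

Ix ≈ 423.4 cm⁴

Split into non-overlapping primitives; take the origin at the lower-left of the bounding box.
Flange: 13 × 1.6, A = 20.8 cm², y = 12.8 cm, Ī = 4.43733 cm⁴.
Web: 0.8 × 12, A = 9.6 cm², y = 6 cm, Ī = 115.2 cm⁴.
Centroid: ȳ = ΣA·y / ΣA = 10.6526 cm.
Transfer each piece to the horizontal centroidal axis using Ī + A·d² with d = y − 10.6526:
  flange: d = 2.14737 cm → contributes +100.35 cm⁴
  web: d = -4.65263 cm → contributes +323.011 cm⁴
Total I = 423.361 cm⁴.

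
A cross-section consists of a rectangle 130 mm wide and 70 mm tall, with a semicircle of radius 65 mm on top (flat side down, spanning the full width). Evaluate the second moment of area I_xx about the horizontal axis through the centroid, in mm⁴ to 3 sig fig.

Break the section into simple shapes (no overlaps), measuring from the bottom-left corner of the bounding box.
Rectangular body: 130 × 70, A = 9 100 mm², y = 35 mm, Ī = 3 715 833 mm⁴.
Semicircular cap: semicircle r = 65, A = 6636.6 mm², y = 97.587 mm, Ī = 1 959 230 mm⁴.
Centroid: ȳ = ΣA·y / ΣA = 61.395 mm.
Transfer each piece to the horizontal axis through the centroid using Ī + A·d² with d = y − 61.395:
  rectangular body: d = -26.395 mm → contributes +10 055 673 mm⁴
  semicircular cap: d = 36.192 mm → contributes +10 652 298 mm⁴
Total I = 20 707 970 mm⁴.

I_xx ≈ 2.07 × 10⁷ mm⁴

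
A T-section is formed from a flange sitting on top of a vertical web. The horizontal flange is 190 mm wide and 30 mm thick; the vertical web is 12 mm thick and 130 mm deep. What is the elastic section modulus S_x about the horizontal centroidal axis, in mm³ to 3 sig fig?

Split into non-overlapping primitives; take the origin at the lower-left of the bounding box.
Flange: 190 × 30, A = 5 700 mm², y = 145 mm, Ī = 427 500 mm⁴.
Web: 12 × 130, A = 1 560 mm², y = 65 mm, Ī = 2 197 000 mm⁴.
Centroid: ȳ = ΣA·y / ΣA = 127.81 mm.
Transfer each piece to the horizontal centroidal axis using Ī + A·d² with d = y − 127.81:
  flange: d = 17.19 mm → contributes +2 111 844 mm⁴
  web: d = -62.81 mm → contributes +8 351 334 mm⁴
Total I = 10 463 178 mm⁴.
Extreme fibre distance c = 127.81 mm; S = I/c = 81 865 mm³.

S_x ≈ 8.19 × 10⁴ mm³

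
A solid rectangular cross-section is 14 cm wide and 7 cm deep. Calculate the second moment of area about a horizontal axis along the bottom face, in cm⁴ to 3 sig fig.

The section: 14 × 7, A = 98 cm², y = 3.5 cm, Ī = 400.17 cm⁴.
Transfer it to the bottom edge using Ī + A·d² with d = y − 0:
  the section: d = 3.5 cm → contributes +1600.7 cm⁴
Total I = 1600.7 cm⁴.

I_base ≈ 1600 cm⁴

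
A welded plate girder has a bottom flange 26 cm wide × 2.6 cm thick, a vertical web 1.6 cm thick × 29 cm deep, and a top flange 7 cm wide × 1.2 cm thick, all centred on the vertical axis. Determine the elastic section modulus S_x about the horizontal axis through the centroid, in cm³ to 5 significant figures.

S_x ≈ 634.63 cm³

Treat the section as a set of non-overlapping primitives; coordinates are from the bounding-box lower-left.
Bottom plate: 26 × 2.6, A = 67.6 cm², y = 1.3 cm, Ī = 38.08133 cm⁴.
Web plate: 1.6 × 29, A = 46.4 cm², y = 17.1 cm, Ī = 3251.867 cm⁴.
Top plate: 7 × 1.2, A = 8.4 cm², y = 32.2 cm, Ī = 1.008 cm⁴.
Centroid: ȳ = ΣA·y / ΣA = 9.410131 cm.
Transfer each piece to the horizontal axis through the centroid using Ī + A·d² with d = y − 9.410131:
  bottom plate: d = -8.110131 cm → contributes +4484.419 cm⁴
  web plate: d = 7.689869 cm → contributes +5995.688 cm⁴
  top plate: d = 22.78987 cm → contributes +4363.784 cm⁴
Total I = 14843.89 cm⁴.
Extreme fibre distance c = 23.38987 cm; S = I/c = 634.6291 cm³.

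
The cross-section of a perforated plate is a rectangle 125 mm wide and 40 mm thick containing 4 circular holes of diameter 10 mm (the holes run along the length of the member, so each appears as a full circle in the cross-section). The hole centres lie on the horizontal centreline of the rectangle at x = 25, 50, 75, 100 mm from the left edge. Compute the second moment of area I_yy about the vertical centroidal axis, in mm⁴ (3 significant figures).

I_yy ≈ 6.26 × 10⁶ mm⁴

Treat the section as a set of non-overlapping primitives; coordinates are from the bounding-box lower-left.
Plate: 125 × 40, A = 5 000 mm², x = 62.5 mm, Ī = 6 510 417 mm⁴.
Hole 1 (subtracted): ⌀10, A = 78.54 mm², x = 25 mm, Ī = 490.87 mm⁴.
Hole 2 (subtracted): ⌀10, A = 78.54 mm², x = 50 mm, Ī = 490.87 mm⁴.
Hole 3 (subtracted): ⌀10, A = 78.54 mm², x = 75 mm, Ī = 490.87 mm⁴.
Hole 4 (subtracted): ⌀10, A = 78.54 mm², x = 100 mm, Ī = 490.87 mm⁴.
By symmetry the centroid is at mid-width, x̄ = 62.5 mm.
Transfer each piece to the vertical centroidal axis using Ī + A·d² with d = x − 62.5:
  plate: d = 0 mm → contributes +6 510 417 mm⁴
  hole 1: d = -37.5 mm → contributes −110 937 mm⁴
  hole 2: d = -12.5 mm → contributes −12 763 mm⁴
  hole 3: d = 12.5 mm → contributes −12 763 mm⁴
  hole 4: d = 37.5 mm → contributes −110 937 mm⁴
Total I = 6 263 016 mm⁴.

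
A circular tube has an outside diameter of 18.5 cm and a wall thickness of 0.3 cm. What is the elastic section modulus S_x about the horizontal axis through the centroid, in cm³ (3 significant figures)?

Break the section into simple shapes (no overlaps), measuring from the bottom-left corner of the bounding box.
Outer circle: ⌀18.5, A = 268.8 cm², y = 9.25 cm, Ī = 5749.9 cm⁴.
Bore (subtracted): ⌀17.9, A = 251.65 cm², y = 9.25 cm, Ī = 5039.4 cm⁴.
By symmetry the centroid is at mid-height, ȳ = 9.25 cm.
All pieces are centred on the horizontal axis through the centroid, so I = ΣĪ (holes subtracted) = 710.42 cm⁴.
Extreme fibre distance c = 9.25 cm; S = I/c = 76.802 cm³.

S_x ≈ 76.8 cm³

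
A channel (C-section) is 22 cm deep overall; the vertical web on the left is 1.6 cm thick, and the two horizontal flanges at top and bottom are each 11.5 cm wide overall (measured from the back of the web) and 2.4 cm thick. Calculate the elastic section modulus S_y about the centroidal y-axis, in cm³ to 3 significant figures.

Treat the section as a set of non-overlapping primitives; coordinates are from the bounding-box lower-left.
Web: 1.6 × 22, A = 35.2 cm², x = 0.8 cm, Ī = 7.5093 cm⁴.
Top flange (beyond web): 9.9 × 2.4, A = 23.76 cm², x = 6.55 cm, Ī = 194.06 cm⁴.
Bottom flange (beyond web): 9.9 × 2.4, A = 23.76 cm², x = 6.55 cm, Ī = 194.06 cm⁴.
Centroid: x̄ = ΣA·x / ΣA = 4.1032 cm.
Transfer each piece to the centroidal y-axis using Ī + A·d² with d = x − 4.1032:
  web: d = -3.3032 cm → contributes +391.58 cm⁴
  top flange (beyond web): d = 2.4468 cm → contributes +336.31 cm⁴
  bottom flange (beyond web): d = 2.4468 cm → contributes +336.31 cm⁴
Total I = 1064.2 cm⁴.
Extreme fibre distance c = 7.3968 cm; S = I/c = 143.87 cm³.

S_y ≈ 144 cm³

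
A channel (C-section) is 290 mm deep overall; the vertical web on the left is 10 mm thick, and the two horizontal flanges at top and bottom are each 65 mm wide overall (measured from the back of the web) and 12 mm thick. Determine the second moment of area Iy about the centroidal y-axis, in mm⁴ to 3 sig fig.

Treat the section as a set of non-overlapping primitives; coordinates are from the bounding-box lower-left.
Web: 10 × 290, A = 2 900 mm², x = 5 mm, Ī = 24 167 mm⁴.
Top flange (beyond web): 55 × 12, A = 660 mm², x = 37.5 mm, Ī = 166 375 mm⁴.
Bottom flange (beyond web): 55 × 12, A = 660 mm², x = 37.5 mm, Ī = 166 375 mm⁴.
Centroid: x̄ = ΣA·x / ΣA = 15.166 mm.
Transfer each piece to the centroidal y-axis using Ī + A·d² with d = x − 15.166:
  web: d = -10.166 mm → contributes +323 867 mm⁴
  top flange (beyond web): d = 22.334 mm → contributes +495 592 mm⁴
  bottom flange (beyond web): d = 22.334 mm → contributes +495 592 mm⁴
Total I = 1 315 051 mm⁴.

Iy ≈ 1.32 × 10⁶ mm⁴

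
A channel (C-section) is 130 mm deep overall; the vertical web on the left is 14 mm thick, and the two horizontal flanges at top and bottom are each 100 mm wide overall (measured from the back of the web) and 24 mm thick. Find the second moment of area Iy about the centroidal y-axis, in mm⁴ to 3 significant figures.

Decompose the section into non-overlapping parts with the origin at the bottom-left of its bounding rectangle.
Web: 14 × 130, A = 1 820 mm², x = 7 mm, Ī = 29 727 mm⁴.
Top flange (beyond web): 86 × 24, A = 2 064 mm², x = 57 mm, Ī = 1 272 112 mm⁴.
Bottom flange (beyond web): 86 × 24, A = 2 064 mm², x = 57 mm, Ī = 1 272 112 mm⁴.
Centroid: x̄ = ΣA·x / ΣA = 41.701 mm.
Transfer each piece to the centroidal y-axis using Ī + A·d² with d = x − 41.701:
  web: d = -34.701 mm → contributes +2 221 264 mm⁴
  top flange (beyond web): d = 15.299 mm → contributes +1 755 227 mm⁴
  bottom flange (beyond web): d = 15.299 mm → contributes +1 755 227 mm⁴
Total I = 5 731 718 mm⁴.

Iy ≈ 5.73 × 10⁶ mm⁴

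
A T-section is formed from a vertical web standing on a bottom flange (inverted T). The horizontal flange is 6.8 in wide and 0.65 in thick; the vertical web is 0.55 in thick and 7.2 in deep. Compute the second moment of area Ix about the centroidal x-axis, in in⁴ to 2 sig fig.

Ix ≈ 49 in⁴

Split into non-overlapping primitives; take the origin at the lower-left of the bounding box.
Flange: 6.8 × 0.65, A = 4.42 in², y = 0.325 in, Ī = 0.1556 in⁴.
Web: 0.55 × 7.2, A = 3.96 in², y = 4.25 in, Ī = 17.11 in⁴.
Centroid: ȳ = ΣA·y / ΣA = 2.18 in.
Transfer each piece to the centroidal x-axis using Ī + A·d² with d = y − 2.18:
  flange: d = -1.855 in → contributes +15.36 in⁴
  web: d = 2.07 in → contributes +34.08 in⁴
Total I = 49.44 in⁴.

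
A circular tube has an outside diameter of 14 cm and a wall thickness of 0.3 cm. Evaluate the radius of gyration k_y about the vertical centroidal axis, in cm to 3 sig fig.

k_y ≈ 4.84 cm

Treat the section as a set of non-overlapping primitives; coordinates are from the bounding-box lower-left.
Outer circle: ⌀14, A = 153.94 cm², x = 7 cm, Ī = 1885.7 cm⁴.
Bore (subtracted): ⌀13.4, A = 141.03 cm², x = 7 cm, Ī = 1582.7 cm⁴.
By symmetry the centroid is at mid-width, x̄ = 7 cm.
All pieces are centred on the vertical centroidal axis, so I = ΣĪ (holes subtracted) = 303.08 cm⁴.
Radius of gyration: k = √(I/A) = √(303.08 / 12.912) = 4.8448 cm.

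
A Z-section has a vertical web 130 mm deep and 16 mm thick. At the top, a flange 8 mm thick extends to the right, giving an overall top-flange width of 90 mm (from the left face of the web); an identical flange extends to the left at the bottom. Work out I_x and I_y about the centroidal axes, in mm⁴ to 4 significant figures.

I_x ≈ 7.341 × 10⁶ mm⁴, I_y ≈ 2.982 × 10⁶ mm⁴

Treat the section as a set of non-overlapping primitives; coordinates are from the bounding-box lower-left.
Web: 16 × 130, A = 2 080 mm², y = 65 mm, Ī = 2 929 333 mm⁴.
Top flange (beyond web): 74 × 8, A = 592 mm², y = 126 mm, Ī = 3157.33 mm⁴.
Bottom flange (beyond web): 74 × 8, A = 592 mm², y = 4 mm, Ī = 3157.33 mm⁴.
Centroid: ȳ = ΣA·y / ΣA = 65 mm.
Transfer each piece to the centroidal x-axis using Ī + A·d² with d = y − 65:
  web: d = 0 mm → contributes +2 929 333 mm⁴
  top flange (beyond web): d = 61 mm → contributes +2 205 989 mm⁴
  bottom flange (beyond web): d = -61 mm → contributes +2 205 989 mm⁴
Total I = 7 341 312 mm⁴.
For the y-axis: x̄ = 82 mm.
Repeating about the centroidal y-axis gives I_y = 2 982 272 mm⁴.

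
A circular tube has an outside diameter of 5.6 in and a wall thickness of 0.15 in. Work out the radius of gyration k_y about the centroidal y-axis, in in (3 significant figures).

k_y ≈ 1.93 in

Break the section into simple shapes (no overlaps), measuring from the bottom-left corner of the bounding box.
Outer circle: ⌀5.6, A = 24.63 in², x = 2.8 in, Ī = 48.275 in⁴.
Bore (subtracted): ⌀5.3, A = 22.062 in², x = 2.8 in, Ī = 38.732 in⁴.
By symmetry the centroid is at mid-width, x̄ = 2.8 in.
All pieces are centred on the centroidal y-axis, so I = ΣĪ (holes subtracted) = 9.5427 in⁴.
Radius of gyration: k = √(I/A) = √(9.5427 / 2.5683) = 1.9276 in.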